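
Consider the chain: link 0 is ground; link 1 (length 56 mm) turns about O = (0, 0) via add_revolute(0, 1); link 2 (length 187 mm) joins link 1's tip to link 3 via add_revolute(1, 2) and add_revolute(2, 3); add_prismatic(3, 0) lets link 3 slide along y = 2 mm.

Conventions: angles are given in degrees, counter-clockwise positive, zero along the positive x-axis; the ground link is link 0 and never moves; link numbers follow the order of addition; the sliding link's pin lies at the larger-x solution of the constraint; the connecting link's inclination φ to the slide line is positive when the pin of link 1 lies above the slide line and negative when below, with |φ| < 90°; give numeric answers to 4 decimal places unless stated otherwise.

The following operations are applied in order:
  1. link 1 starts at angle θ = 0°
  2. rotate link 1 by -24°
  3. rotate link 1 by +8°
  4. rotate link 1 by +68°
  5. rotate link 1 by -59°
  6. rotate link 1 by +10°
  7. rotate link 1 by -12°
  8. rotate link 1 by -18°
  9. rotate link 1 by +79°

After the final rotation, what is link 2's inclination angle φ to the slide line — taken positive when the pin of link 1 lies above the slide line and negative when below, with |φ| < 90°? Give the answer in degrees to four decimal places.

geometry: r = 56 mm, L = 187 mm, e = 2 mm; θ starts at 0°
rotate link 1 by -24°: θ ← 0° -24° = -24°
rotate link 1 by +8°: θ ← -24° +8° = -16°
rotate link 1 by +68°: θ ← -16° +68° = 52°
rotate link 1 by -59°: θ ← 52° -59° = -7°
rotate link 1 by +10°: θ ← -7° +10° = 3°
rotate link 1 by -12°: θ ← 3° -12° = -9°
rotate link 1 by -18°: θ ← -9° -18° = -27°
rotate link 1 by +79°: θ ← -27° +79° = 52°
h = r sin θ − e = 44.128602 − 2 = 42.128602
sin φ = h / L = 42.128602 / 187 = 0.22528664
φ = arcsin(0.22528664) = 13.019734°

13.0197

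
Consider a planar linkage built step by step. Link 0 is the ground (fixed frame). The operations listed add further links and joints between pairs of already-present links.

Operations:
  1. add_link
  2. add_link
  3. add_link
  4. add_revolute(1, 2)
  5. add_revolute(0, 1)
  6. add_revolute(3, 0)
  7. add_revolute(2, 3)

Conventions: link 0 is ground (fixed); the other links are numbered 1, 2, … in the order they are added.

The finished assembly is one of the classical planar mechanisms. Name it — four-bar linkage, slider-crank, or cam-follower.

links: 4 (incl. ground); joints: 4 revolute, 0 prismatic, 0 higher (cam) pair, forming one closed loop
4 links in a single 4R loop → four-bar linkage

four-bar linkage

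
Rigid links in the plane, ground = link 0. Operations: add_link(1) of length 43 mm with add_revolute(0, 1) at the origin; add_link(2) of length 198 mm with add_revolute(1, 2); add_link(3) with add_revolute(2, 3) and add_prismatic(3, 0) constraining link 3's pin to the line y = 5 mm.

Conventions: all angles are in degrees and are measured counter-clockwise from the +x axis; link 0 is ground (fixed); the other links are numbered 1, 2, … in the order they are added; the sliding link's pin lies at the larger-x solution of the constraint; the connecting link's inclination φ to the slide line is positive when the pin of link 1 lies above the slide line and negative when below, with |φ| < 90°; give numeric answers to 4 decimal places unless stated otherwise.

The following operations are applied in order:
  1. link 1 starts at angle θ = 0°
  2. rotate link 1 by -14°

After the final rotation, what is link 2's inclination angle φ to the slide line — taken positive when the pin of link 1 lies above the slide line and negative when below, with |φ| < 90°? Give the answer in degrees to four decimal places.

geometry: r = 43 mm, L = 198 mm, e = 5 mm; θ starts at 0°
rotate link 1 by -14°: θ ← 0° -14° = -14°
h = r sin θ − e = -10.402642 − 5 = -15.402642
sin φ = h / L = -15.402642 / 198 = -0.07779112
φ = arcsin(-0.07779112) = -4.461610°

-4.4616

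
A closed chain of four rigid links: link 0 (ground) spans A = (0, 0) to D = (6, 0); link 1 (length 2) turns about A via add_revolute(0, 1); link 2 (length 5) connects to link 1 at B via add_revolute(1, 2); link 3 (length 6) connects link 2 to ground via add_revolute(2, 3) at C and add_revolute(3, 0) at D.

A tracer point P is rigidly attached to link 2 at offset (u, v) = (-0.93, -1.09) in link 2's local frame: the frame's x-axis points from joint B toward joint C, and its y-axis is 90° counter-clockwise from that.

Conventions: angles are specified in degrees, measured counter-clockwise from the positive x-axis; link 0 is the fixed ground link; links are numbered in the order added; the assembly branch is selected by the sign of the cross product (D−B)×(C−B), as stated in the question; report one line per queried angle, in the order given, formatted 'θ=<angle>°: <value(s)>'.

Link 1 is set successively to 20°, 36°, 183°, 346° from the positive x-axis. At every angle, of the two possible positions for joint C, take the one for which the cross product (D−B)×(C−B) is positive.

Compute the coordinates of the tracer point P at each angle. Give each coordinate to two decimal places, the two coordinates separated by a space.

A=(0,0), D=(6.00,0)
θ=20°: B = A + 2.00·(cos20°, sin20°) = (1.8794, 0.6840)
θ=20°: |BD| = 4.1770
θ=20°: circle(B,5.00) ∩ circle(D,6.00): a=0.7718, h=4.9401
θ=20°:   candidates: C₊=(3.4497,5.4310) cross=20.635; C₋=(1.8317,-4.3157) cross=-20.635
θ=20°:   branch + wants cross > 0 → take C=(3.4497,5.4310) (cross=20.635)
θ=20°: ex = (C−B)/|BC| = (0.3141,0.9494); ey = (-0.9494,0.3141)
θ=20°: P = B + -0.93·ex + -1.09·ey = (2.6221,-0.5412)
θ=36°: B = A + 2.00·(cos36°, sin36°) = (1.6180, 1.1756)
θ=36°: |BD| = 4.5369
θ=36°: circle(B,5.00) ∩ circle(D,6.00): a=1.0562, h=4.8872
θ=36°:   candidates: C₊=(3.9045,5.6222) cross=22.173; C₋=(1.3718,-3.8184) cross=-22.173
θ=36°:   branch + wants cross > 0 → take C=(3.9045,5.6222) (cross=22.173)
θ=36°: ex = (C−B)/|BC| = (0.4573,0.8893); ey = (-0.8893,0.4573)
θ=36°: P = B + -0.93·ex + -1.09·ey = (2.1621,-0.1499)
θ=183°: B = A + 2.00·(cos183°, sin183°) = (-1.9973, -0.1047)
θ=183°: |BD| = 7.9979
θ=183°: circle(B,5.00) ∩ circle(D,6.00): a=3.3113, h=3.7464
θ=183°:   candidates: C₊=(1.2647,3.6847) cross=29.963; C₋=(1.3628,-3.8074) cross=-29.963
θ=183°:   branch + wants cross > 0 → take C=(1.2647,3.6847) (cross=29.963)
θ=183°: ex = (C−B)/|BC| = (0.6524,0.7579); ey = (-0.7579,0.6524)
θ=183°: P = B + -0.93·ex + -1.09·ey = (-1.7779,-1.5206)
θ=346°: B = A + 2.00·(cos346°, sin346°) = (1.9406, -0.4838)
θ=346°: |BD| = 4.0881
θ=346°: circle(B,5.00) ∩ circle(D,6.00): a=0.6987, h=4.9509
θ=346°:   candidates: C₊=(2.0484,4.5150) cross=20.240; C₋=(3.2204,-5.3173) cross=-20.240
θ=346°:   branch + wants cross > 0 → take C=(2.0484,4.5150) (cross=20.240)
θ=346°: ex = (C−B)/|BC| = (0.0216,0.9998); ey = (-0.9998,0.0216)
θ=346°: P = B + -0.93·ex + -1.09·ey = (3.0103,-1.4371)

θ=20°: 2.62 -0.54
θ=36°: 2.16 -0.15
θ=183°: -1.78 -1.52
θ=346°: 3.01 -1.44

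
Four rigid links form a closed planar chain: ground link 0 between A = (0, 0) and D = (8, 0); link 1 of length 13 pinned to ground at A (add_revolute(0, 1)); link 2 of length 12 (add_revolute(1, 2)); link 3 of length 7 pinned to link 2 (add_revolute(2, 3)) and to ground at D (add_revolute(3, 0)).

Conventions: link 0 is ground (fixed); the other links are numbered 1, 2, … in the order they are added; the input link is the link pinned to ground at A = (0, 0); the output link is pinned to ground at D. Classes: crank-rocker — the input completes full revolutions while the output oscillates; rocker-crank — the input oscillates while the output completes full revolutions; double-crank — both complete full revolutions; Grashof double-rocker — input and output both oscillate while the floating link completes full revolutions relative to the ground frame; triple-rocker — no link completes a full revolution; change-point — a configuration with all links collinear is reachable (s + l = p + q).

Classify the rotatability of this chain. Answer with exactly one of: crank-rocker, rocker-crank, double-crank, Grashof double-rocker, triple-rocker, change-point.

lengths: ground=8, input=13, coupler=12, output=7
sorted: s=7 (shortest), l=13 (longest), p+q=20
s + l = 20 vs p + q = 20
s + l = p + q → change-point (collinear configuration reachable)

change-point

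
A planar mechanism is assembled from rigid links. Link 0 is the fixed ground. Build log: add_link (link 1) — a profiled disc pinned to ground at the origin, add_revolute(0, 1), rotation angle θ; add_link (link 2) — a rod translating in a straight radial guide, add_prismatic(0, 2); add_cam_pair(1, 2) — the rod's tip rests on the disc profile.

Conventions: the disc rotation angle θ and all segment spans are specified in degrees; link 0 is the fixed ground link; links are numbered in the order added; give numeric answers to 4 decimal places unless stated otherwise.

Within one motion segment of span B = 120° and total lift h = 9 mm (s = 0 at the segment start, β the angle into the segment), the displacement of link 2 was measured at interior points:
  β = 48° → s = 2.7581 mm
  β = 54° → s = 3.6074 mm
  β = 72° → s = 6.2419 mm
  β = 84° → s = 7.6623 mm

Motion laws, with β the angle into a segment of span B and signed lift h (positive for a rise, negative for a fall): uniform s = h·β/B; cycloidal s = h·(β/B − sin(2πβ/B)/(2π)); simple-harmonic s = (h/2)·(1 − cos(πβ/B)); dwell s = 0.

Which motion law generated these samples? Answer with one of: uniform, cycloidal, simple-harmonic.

candidates at β/B = r: uniform s = h·r (linear in β); cycloidal s = h·(r − sin(2πr)/(2π)); simple-harmonic s = (h/2)(1 − cos(πr))
β=48°: printed 2.7581 | uniform 3.6000, cycloidal 2.7581, simple-harmonic 3.1094
β=54°: printed 3.6074 | uniform 4.0500, cycloidal 3.6074, simple-harmonic 3.7960
β=72°: printed 6.2419 | uniform 5.4000, cycloidal 6.2419, simple-harmonic 5.8906
β=84°: printed 7.6623 | uniform 6.3000, cycloidal 7.6623, simple-harmonic 7.1450
only one law matches every sample → cycloidal

cycloidal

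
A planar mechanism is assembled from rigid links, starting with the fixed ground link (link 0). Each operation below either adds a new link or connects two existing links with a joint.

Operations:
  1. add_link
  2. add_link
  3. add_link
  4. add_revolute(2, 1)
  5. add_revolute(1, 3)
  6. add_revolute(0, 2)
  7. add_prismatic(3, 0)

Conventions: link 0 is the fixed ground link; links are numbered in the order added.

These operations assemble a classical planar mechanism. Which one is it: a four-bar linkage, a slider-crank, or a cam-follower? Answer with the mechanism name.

links: 4 (incl. ground); joints: 3 revolute, 1 prismatic, 0 higher (cam) pair, forming one closed loop
4 links, 3 revolutes + 1 prismatic in one loop → slider-crank

slider-crank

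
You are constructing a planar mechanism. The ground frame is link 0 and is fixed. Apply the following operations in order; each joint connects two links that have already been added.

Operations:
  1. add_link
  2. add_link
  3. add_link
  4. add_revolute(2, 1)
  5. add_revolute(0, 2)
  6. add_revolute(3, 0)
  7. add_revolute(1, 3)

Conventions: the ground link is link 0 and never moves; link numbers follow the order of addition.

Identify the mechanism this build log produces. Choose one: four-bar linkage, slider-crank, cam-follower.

links: 4 (incl. ground); joints: 4 revolute, 0 prismatic, 0 higher (cam) pair, forming one closed loop
4 links in a single 4R loop → four-bar linkage

four-bar linkage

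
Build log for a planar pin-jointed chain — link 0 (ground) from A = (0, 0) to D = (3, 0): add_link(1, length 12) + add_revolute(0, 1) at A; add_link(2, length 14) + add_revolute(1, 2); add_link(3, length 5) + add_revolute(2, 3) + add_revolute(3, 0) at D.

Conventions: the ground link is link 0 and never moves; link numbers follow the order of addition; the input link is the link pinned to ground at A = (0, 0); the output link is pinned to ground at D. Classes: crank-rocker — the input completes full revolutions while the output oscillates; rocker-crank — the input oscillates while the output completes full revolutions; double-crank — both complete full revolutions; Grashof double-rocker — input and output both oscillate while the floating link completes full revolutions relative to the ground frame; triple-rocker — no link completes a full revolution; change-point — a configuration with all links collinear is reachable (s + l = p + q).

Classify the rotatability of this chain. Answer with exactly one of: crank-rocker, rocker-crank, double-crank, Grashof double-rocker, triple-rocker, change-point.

lengths: ground=3, input=12, coupler=14, output=5
sorted: s=3 (shortest), l=14 (longest), p+q=17
s + l = 17 vs p + q = 17
s + l = p + q → change-point (collinear configuration reachable)

change-point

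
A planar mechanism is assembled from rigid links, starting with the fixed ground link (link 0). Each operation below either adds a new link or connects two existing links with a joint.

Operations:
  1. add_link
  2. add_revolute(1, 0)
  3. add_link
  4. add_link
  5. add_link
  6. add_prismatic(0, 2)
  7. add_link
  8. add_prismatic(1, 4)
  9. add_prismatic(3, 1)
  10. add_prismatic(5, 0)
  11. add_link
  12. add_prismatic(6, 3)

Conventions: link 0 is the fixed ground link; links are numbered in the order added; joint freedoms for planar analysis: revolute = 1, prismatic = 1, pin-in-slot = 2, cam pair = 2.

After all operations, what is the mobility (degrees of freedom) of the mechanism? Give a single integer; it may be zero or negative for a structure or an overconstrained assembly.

ground; <1,0,0>
#1 <2,0,0>
R:1↔0 J1 <2,1,0>
#2 <3,1,0>
#3 <4,1,0>
#4 <5,1,0>
P:0↔2 J1 <5,2,0>
#5 <6,2,0>
P:1↔4 J1 <6,3,0>
P:3↔1 J1 <6,4,0>
P:5↔0 J1 <6,5,0>
#6 <7,5,0>
P:6↔3 J1 <7,6,0>
3×6 − 2×6 − 1×0 = 6

M = 6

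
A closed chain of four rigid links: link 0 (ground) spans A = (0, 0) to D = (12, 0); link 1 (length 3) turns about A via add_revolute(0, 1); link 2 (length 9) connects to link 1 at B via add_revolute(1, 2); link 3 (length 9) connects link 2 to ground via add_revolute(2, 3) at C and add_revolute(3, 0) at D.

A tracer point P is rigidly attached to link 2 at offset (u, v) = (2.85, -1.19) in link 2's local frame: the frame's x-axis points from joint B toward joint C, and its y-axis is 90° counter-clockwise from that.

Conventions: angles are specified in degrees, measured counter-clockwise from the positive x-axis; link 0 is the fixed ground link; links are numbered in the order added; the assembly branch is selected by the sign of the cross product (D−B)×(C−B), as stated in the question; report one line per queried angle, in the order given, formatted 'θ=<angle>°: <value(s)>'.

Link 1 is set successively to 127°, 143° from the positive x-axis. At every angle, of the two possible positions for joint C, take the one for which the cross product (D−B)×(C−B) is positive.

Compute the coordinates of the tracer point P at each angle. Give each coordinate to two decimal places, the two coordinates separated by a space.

A=(0,0), D=(12.00,0)
θ=127°: B = A + 3.00·(cos127°, sin127°) = (-1.8054, 2.3959)
θ=127°: |BD| = 14.0118
θ=127°: circle(B,9.00) ∩ circle(D,9.00): a=7.0059, h=5.6495
θ=127°:   candidates: C₊=(6.0633,6.7643) cross=79.160; C₋=(4.1313,-4.3684) cross=-79.160
θ=127°:   branch + wants cross > 0 → take C=(6.0633,6.7643) (cross=79.160)
θ=127°: ex = (C−B)/|BC| = (0.8743,0.4854); ey = (-0.4854,0.8743)
θ=127°: P = B + 2.85·ex + -1.19·ey = (1.2639,2.7388)
θ=143°: B = A + 3.00·(cos143°, sin143°) = (-2.3959, 1.8054)
θ=143°: |BD| = 14.5087
θ=143°: circle(B,9.00) ∩ circle(D,9.00): a=7.2543, h=5.3268
θ=143°:   candidates: C₊=(5.4649,6.1881) cross=77.285; C₋=(4.1392,-4.3827) cross=-77.285
θ=143°:   branch + wants cross > 0 → take C=(5.4649,6.1881) (cross=77.285)
θ=143°: ex = (C−B)/|BC| = (0.8734,0.4870); ey = (-0.4870,0.8734)
θ=143°: P = B + 2.85·ex + -1.19·ey = (0.6728,2.1539)

θ=127°: 1.26 2.74
θ=143°: 0.67 2.15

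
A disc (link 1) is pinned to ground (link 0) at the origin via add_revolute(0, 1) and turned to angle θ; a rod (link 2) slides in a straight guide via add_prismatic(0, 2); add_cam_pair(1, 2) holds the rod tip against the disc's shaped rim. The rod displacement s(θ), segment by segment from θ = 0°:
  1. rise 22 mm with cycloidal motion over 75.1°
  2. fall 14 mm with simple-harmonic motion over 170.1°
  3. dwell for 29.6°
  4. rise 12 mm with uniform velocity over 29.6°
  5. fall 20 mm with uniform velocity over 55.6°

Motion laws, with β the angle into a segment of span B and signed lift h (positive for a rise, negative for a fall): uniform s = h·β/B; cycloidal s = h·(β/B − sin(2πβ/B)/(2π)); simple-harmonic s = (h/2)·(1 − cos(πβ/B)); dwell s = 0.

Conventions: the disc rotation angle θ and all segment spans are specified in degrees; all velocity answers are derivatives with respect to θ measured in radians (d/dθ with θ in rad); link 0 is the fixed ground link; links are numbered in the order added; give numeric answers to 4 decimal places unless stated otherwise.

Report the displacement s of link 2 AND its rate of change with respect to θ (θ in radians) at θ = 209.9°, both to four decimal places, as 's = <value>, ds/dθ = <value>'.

segment 1 (0° to 75.1°, cycloidal, h = 22) is passed completely: s = 0.0000 + (22) = 22.0000
θ = 209.9° falls in segment 2 (75.1° to 245.2°, simple-harmonic, h = -14): β = 209.9 − 75.1 = 134.8°, B = 170.1°; Δs = -14/2·(1 − cos(π·0.7925)) = -12.5643; s = 22.0000 − 12.5643 = 9.4357
velocity in seg [75.1°–245.2°] (simple-harmonic), θ in radians: β = 134.8° = 2.3527 rad, B = 170.1° = 2.9688 rad; ds/dθ = (πh/(2B)) sin(πβ/B) = (π·(-14)/(2·2.9688)) sin(π·0.7925) = -4.494406 mm/rad

s = 9.4357, ds/dθ = -4.4944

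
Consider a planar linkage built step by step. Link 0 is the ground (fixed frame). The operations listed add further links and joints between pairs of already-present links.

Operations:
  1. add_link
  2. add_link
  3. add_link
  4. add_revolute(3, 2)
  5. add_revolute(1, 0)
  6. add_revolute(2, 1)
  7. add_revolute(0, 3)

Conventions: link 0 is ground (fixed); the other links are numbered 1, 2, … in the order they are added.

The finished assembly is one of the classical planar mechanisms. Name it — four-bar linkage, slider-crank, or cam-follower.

links: 4 (incl. ground); joints: 4 revolute, 0 prismatic, 0 higher (cam) pair, forming one closed loop
4 links in a single 4R loop → four-bar linkage

four-bar linkage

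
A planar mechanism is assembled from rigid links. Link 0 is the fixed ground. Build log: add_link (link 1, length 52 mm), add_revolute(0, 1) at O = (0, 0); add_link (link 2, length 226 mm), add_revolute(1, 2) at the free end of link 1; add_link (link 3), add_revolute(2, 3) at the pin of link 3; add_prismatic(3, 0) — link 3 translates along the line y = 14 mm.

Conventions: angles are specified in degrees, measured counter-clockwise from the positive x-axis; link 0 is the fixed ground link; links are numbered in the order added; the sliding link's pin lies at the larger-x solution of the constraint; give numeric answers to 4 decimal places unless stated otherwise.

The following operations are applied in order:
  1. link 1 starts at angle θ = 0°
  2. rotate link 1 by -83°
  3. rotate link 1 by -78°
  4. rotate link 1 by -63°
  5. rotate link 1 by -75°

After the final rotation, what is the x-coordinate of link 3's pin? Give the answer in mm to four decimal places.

geometry: r = 52 mm, L = 226 mm, e = 14 mm; θ starts at 0°
rotate link 1 by -83°: θ ← 0° -83° = -83°
rotate link 1 by -78°: θ ← -83° -78° = -161°
rotate link 1 by -63°: θ ← -161° -63° = -224°
rotate link 1 by -75°: θ ← -224° -75° = -299°
crank pin P = (r cos θ, r sin θ) = (25.210100, 45.480225)
h = r sin θ − e = 45.480225 − 14 = 31.480225
x = r cos θ + √(L² − h²) = 25.210100 + 223.796773 = 249.006873

249.0069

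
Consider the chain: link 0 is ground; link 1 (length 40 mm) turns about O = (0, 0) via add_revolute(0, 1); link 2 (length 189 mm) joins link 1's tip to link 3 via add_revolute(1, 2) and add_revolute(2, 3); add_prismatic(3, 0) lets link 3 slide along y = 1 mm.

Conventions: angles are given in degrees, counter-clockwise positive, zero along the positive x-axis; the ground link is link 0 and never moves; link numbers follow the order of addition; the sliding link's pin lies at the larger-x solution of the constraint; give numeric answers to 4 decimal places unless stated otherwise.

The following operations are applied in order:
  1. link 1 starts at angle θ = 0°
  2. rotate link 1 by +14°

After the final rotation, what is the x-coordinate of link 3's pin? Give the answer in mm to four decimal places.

geometry: r = 40 mm, L = 189 mm, e = 1 mm; θ starts at 0°
rotate link 1 by +14°: θ ← 0° +14° = 14°
crank pin P = (r cos θ, r sin θ) = (38.811829, 9.676876)
h = r sin θ − e = 9.676876 − 1 = 8.676876
x = r cos θ + √(L² − h²) = 38.811829 + 188.800720 = 227.612549

227.6125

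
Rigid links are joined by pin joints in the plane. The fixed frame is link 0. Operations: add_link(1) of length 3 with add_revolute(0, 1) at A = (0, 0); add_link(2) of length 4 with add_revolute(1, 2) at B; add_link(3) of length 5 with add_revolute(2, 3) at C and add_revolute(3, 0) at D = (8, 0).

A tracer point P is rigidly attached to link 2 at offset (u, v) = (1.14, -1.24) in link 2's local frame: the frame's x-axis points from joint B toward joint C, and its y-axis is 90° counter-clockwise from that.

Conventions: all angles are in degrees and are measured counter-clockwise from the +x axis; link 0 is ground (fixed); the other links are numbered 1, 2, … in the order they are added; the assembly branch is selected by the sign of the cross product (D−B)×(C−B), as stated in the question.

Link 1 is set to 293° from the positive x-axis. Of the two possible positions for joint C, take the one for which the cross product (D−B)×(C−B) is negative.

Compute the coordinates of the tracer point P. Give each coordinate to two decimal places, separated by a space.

A=(0,0), D=(8.00,0)
B = A + 3.00·(cos293°, sin293°) = (1.1722, -2.7615)
|BD| = 7.3651
circle(B,4.00) ∩ circle(D,5.00): a=3.0716, h=2.5623
  candidates: C₊=(3.0590,0.7655) cross=18.872; C₋=(4.9804,-3.9852) cross=-18.872
  branch - wants cross < 0 → take C=(4.9804,-3.9852) (cross=-18.872)
ex = (C−B)/|BC| = (0.9521,-0.3059); ey = (0.3059,0.9521)
P = B + 1.14·ex + -1.24·ey = (1.8782,-4.2908)

1.88 -4.29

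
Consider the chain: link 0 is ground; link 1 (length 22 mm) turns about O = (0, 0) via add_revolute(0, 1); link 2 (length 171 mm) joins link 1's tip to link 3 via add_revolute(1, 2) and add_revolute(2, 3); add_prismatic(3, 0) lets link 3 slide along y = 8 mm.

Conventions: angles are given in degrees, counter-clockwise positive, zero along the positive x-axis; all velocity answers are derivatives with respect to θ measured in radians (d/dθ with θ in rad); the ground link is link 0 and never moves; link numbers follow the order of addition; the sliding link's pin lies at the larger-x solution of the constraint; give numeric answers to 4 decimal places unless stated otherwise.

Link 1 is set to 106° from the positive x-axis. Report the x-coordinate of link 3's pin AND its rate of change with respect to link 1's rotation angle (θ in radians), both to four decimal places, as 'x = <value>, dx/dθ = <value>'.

geometry: r = 22 mm, L = 171 mm, e = 8 mm
crank pin P = (r cos θ, r sin θ) = (-6.064022, 21.147757)
h = r sin θ − e = 21.147757 − 8 = 13.147757
x = r cos θ + √(L² − h²) = -6.064022 + 170.493802 = 164.429780
dx/dθ = −r sin θ − h·r cos θ/√(L² − h²) (θ in radians; h = 13.147757) = -20.680126

x = 164.4298, dx/dθ = -20.6801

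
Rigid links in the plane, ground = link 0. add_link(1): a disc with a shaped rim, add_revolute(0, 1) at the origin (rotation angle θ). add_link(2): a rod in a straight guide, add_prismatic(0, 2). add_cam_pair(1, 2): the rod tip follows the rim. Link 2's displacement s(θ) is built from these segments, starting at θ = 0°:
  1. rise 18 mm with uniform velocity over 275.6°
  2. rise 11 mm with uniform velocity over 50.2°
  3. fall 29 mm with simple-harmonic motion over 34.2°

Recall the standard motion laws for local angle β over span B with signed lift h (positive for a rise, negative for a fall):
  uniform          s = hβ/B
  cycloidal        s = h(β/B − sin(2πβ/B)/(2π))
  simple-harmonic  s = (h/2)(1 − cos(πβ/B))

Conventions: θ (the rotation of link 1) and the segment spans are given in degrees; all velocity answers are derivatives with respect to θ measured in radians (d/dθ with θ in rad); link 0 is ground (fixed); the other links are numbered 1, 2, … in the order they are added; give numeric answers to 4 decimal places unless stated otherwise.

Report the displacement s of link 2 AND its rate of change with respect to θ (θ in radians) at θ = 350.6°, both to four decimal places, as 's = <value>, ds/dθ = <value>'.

segment 1 (0° to 275.6°, uniform, h = 18) is passed completely: s = 0.0000 + (18) = 18.0000
segment 2 (275.6° to 325.8°, uniform, h = 11) is passed completely: s = 18.0000 + (11) = 29.0000
θ = 350.6° falls in segment 3 (325.8° to 360°, simple-harmonic, h = -29): β = 350.6 − 325.8 = 24.8°, B = 34.2°; Δs = -29/2·(1 − cos(π·0.7251)) = -23.9221; s = 29.0000 − 23.9221 = 5.0779
velocity in seg [325.8°–360°] (simple-harmonic), θ in radians: β = 24.8° = 0.4328 rad, B = 34.2° = 0.5969 rad; ds/dθ = (πh/(2B)) sin(πβ/B) = (π·(-29)/(2·0.5969)) sin(π·0.7251) = -58.008211 mm/rad

s = 5.0779, ds/dθ = -58.0082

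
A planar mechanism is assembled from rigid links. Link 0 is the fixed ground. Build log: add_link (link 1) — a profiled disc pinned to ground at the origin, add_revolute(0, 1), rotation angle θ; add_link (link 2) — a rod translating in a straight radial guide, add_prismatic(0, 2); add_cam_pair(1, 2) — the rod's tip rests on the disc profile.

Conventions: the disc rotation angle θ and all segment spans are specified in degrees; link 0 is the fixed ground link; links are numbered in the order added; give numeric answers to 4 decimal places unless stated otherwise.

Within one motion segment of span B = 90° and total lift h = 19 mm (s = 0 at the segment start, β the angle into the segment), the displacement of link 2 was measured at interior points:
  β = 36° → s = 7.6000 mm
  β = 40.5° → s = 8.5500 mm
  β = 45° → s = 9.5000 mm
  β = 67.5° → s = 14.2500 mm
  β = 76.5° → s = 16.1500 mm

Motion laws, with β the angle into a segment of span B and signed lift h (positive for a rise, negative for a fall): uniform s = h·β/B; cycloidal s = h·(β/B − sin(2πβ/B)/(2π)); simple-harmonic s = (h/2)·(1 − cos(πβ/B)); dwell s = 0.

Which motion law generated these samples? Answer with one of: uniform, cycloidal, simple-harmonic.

candidates at β/B = r: uniform s = h·r (linear in β); cycloidal s = h·(r − sin(2πr)/(2π)); simple-harmonic s = (h/2)(1 − cos(πr))
β=36°: printed 7.6000 | uniform 7.6000, cycloidal 5.8226, simple-harmonic 6.5643
β=40.5°: printed 8.5500 | uniform 8.5500, cycloidal 7.6155, simple-harmonic 8.0139
β=45°: printed 9.5000 | uniform 9.5000, cycloidal 9.5000, simple-harmonic 9.5000
β=67.5°: printed 14.2500 | uniform 14.2500, cycloidal 17.2739, simple-harmonic 16.2175
β=76.5°: printed 16.1500 | uniform 16.1500, cycloidal 18.5964, simple-harmonic 17.9646
only one law matches every sample → uniform

uniform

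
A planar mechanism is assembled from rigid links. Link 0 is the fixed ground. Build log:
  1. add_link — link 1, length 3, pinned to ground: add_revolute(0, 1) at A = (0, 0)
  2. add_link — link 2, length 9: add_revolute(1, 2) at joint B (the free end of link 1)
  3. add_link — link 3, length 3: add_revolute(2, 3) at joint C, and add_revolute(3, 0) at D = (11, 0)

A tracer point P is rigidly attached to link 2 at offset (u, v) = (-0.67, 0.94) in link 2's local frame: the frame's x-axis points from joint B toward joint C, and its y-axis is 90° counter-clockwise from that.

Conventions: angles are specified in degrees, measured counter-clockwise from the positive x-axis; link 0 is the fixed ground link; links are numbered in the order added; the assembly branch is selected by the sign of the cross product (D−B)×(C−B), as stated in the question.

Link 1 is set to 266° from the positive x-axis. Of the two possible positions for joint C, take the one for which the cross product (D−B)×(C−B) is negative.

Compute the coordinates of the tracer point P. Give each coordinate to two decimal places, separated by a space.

A=(0,0), D=(11.00,0)
B = A + 3.00·(cos266°, sin266°) = (-0.2093, -2.9927)
|BD| = 11.6019
circle(B,9.00) ∩ circle(D,3.00): a=8.9039, h=1.3118
  candidates: C₊=(8.0549,0.5714) cross=15.219; C₋=(8.7317,-1.9633) cross=-15.219
  branch - wants cross < 0 → take C=(8.7317,-1.9633) (cross=-15.219)
ex = (C−B)/|BC| = (0.9934,0.1144); ey = (-0.1144,0.9934)
P = B + -0.67·ex + 0.94·ey = (-0.9824,-2.1355)

-0.98 -2.14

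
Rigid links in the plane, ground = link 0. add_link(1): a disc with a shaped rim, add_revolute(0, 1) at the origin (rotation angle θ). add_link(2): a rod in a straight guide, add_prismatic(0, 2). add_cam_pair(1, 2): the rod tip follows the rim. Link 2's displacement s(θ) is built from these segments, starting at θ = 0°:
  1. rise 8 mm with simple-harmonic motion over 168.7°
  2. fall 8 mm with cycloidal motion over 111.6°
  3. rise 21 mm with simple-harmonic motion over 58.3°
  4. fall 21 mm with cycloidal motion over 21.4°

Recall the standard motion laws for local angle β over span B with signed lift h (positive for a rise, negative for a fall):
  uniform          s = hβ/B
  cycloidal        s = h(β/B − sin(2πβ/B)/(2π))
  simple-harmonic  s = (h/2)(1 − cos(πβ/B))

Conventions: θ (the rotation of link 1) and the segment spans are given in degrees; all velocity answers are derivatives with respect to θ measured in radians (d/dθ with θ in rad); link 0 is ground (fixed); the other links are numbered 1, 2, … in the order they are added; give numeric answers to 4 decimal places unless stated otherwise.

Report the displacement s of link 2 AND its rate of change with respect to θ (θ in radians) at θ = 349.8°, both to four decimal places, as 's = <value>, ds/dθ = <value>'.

segment 1 (0° to 168.7°, simple-harmonic, h = 8) is passed completely: s = 0.0000 + (8) = 8.0000
segment 2 (168.7° to 280.3°, cycloidal, h = -8) is passed completely: s = 8.0000 + (-8) = 0.0000
segment 3 (280.3° to 338.6°, simple-harmonic, h = 21) is passed completely: s = 0.0000 + (21) = 21.0000
θ = 349.8° falls in segment 4 (338.6° to 360°, cycloidal, h = -21): β = 349.8 − 338.6 = 11.2°, B = 21.4°; Δs = -21·(0.5234 − sin(2π·0.5234)/(2π)) = -11.4795; s = 21.0000 − 11.4795 = 9.5205
velocity in seg [338.6°–360°] (cycloidal), θ in radians: β = 11.2° = 0.1955 rad, B = 21.4° = 0.3735 rad; ds/dθ = (h/B)(1 − cos(2πβ/B)) = ((-21)/0.3735)(1 − cos(2π·0.5234)) = -111.844891 mm/rad

s = 9.5205, ds/dθ = -111.8449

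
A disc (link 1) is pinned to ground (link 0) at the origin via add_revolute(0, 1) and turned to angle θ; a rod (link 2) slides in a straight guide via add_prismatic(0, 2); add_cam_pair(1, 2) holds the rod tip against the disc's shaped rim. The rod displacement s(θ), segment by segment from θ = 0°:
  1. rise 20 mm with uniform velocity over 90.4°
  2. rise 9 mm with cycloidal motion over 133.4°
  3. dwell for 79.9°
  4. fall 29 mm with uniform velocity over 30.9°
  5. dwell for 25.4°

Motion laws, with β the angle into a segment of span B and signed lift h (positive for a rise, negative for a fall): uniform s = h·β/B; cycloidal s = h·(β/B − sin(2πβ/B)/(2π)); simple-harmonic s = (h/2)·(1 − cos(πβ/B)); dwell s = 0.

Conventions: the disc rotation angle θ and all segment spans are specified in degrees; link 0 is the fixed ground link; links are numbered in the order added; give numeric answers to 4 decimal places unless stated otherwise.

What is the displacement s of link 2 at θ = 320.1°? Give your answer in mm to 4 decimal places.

segment 1 (0° to 90.4°, uniform, h = 20) is passed completely: s = 0.0000 + (20) = 20.0000
segment 2 (90.4° to 223.8°, cycloidal, h = 9) is passed completely: s = 20.0000 + (9) = 29.0000
segment 3 (223.8° to 303.7°, dwell): s unchanged at 29.0000
θ = 320.1° falls in segment 4 (303.7° to 334.6°, uniform, h = -29): β = 320.1 − 303.7 = 16.4°, B = 30.9°; Δs = -29·16.4/30.9 = -15.3916; s = 29.0000 − 15.3916 = 13.6084

13.6084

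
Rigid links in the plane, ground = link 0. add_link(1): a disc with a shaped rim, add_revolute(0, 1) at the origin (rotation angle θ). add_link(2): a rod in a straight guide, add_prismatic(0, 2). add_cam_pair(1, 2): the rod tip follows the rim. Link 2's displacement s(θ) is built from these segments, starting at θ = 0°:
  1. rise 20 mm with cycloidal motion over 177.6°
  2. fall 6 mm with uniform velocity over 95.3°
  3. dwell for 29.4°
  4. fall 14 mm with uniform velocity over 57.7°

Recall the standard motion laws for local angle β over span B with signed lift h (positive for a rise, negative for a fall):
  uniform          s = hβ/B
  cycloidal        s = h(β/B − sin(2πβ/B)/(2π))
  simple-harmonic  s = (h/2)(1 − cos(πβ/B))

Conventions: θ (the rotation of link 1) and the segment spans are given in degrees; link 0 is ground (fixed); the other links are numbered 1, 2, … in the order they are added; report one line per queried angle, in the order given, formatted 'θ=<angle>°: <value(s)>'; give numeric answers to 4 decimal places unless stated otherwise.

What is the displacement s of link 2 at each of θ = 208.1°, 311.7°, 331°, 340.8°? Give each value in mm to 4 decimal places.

segment 1 (0° to 177.6°, cycloidal, h = 20) is passed completely: s = 0.0000 + (20) = 20.0000
θ = 208.1° falls in segment 2 (177.6° to 272.9°, uniform, h = -6): β = 208.1 − 177.6 = 30.5°, B = 95.3°; Δs = -6·30.5/95.3 = -1.9203; s = 20.0000 − 1.9203 = 18.0797
segment 2 (177.6° to 272.9°, uniform, h = -6) is passed completely: s = 20.0000 + (-6) = 14.0000
segment 3 (272.9° to 302.3°, dwell): s unchanged at 14.0000
θ = 311.7° falls in segment 4 (302.3° to 360°, uniform, h = -14): β = 311.7 − 302.3 = 9.4°, B = 57.7°; Δs = -14·9.4/57.7 = -2.2808; s = 14.0000 − 2.2808 = 11.7192
θ = 331° falls in segment 4 (302.3° to 360°, uniform, h = -14): β = 331 − 302.3 = 28.7°, B = 57.7°; Δs = -14·28.7/57.7 = -6.9636; s = 14.0000 − 6.9636 = 7.0364
θ = 340.8° falls in segment 4 (302.3° to 360°, uniform, h = -14): β = 340.8 − 302.3 = 38.5°, B = 57.7°; Δs = -14·38.5/57.7 = -9.3414; s = 14.0000 − 9.3414 = 4.6586

θ=208.1°: 18.0797
θ=311.7°: 11.7192
θ=331°: 7.0364
θ=340.8°: 4.6586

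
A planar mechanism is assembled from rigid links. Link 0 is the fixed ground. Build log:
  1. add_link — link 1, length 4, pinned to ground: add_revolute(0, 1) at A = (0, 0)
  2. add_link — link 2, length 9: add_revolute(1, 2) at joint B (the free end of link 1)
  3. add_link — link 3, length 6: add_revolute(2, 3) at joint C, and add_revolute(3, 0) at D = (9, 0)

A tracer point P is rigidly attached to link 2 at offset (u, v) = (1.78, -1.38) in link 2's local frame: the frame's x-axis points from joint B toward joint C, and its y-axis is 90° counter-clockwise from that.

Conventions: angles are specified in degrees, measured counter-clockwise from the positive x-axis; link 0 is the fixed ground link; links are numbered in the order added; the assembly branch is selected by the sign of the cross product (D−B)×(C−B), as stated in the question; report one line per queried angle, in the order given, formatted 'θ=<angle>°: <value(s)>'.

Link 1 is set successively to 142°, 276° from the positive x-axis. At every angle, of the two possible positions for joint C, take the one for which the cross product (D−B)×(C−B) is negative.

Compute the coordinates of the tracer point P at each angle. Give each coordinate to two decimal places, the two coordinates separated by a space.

A=(0,0), D=(9.00,0)
θ=142°: B = A + 4.00·(cos142°, sin142°) = (-3.1520, 2.4626)
θ=142°: |BD| = 12.3991
θ=142°: circle(B,9.00) ∩ circle(D,6.00): a=8.0142, h=4.0955
θ=142°:   candidates: C₊=(5.5159,4.8848) cross=50.780; C₋=(3.8891,-3.1430) cross=-50.780
θ=142°:   branch - wants cross < 0 → take C=(3.8891,-3.1430) (cross=-50.780)
θ=142°: ex = (C−B)/|BC| = (0.7823,-0.6228); ey = (0.6228,0.7823)
θ=142°: P = B + 1.78·ex + -1.38·ey = (-2.6190,0.2743)
θ=276°: B = A + 4.00·(cos276°, sin276°) = (0.4181, -3.9781)
θ=276°: |BD| = 9.4591
θ=276°: circle(B,9.00) ∩ circle(D,6.00): a=7.1082, h=5.5203
θ=276°:   candidates: C₊=(4.5455,4.0197) cross=52.217; C₋=(9.1887,-5.9970) cross=-52.217
θ=276°:   branch - wants cross < 0 → take C=(9.1887,-5.9970) (cross=-52.217)
θ=276°: ex = (C−B)/|BC| = (0.9745,-0.2243); ey = (0.2243,0.9745)
θ=276°: P = B + 1.78·ex + -1.38·ey = (1.8432,-5.7222)

θ=142°: -2.62 0.27
θ=276°: 1.84 -5.72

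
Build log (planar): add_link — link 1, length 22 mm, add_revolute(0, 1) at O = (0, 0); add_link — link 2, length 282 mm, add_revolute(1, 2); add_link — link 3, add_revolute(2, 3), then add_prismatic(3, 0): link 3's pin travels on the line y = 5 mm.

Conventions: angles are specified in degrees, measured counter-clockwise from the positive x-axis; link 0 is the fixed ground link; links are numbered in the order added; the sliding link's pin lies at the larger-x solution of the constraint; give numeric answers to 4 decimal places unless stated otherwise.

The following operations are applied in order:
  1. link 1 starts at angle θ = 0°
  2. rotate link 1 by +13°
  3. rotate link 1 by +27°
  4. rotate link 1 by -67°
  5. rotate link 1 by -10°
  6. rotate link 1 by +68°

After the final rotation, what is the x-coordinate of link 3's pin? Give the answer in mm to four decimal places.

geometry: r = 22 mm, L = 282 mm, e = 5 mm; θ starts at 0°
rotate link 1 by +13°: θ ← 0° +13° = 13°
rotate link 1 by +27°: θ ← 13° +27° = 40°
rotate link 1 by -67°: θ ← 40° -67° = -27°
rotate link 1 by -10°: θ ← -27° -10° = -37°
rotate link 1 by +68°: θ ← -37° +68° = 31°
crank pin P = (r cos θ, r sin θ) = (18.857681, 11.330838)
h = r sin θ − e = 11.330838 − 5 = 6.330838
x = r cos θ + √(L² − h²) = 18.857681 + 281.928928 = 300.786609

300.7866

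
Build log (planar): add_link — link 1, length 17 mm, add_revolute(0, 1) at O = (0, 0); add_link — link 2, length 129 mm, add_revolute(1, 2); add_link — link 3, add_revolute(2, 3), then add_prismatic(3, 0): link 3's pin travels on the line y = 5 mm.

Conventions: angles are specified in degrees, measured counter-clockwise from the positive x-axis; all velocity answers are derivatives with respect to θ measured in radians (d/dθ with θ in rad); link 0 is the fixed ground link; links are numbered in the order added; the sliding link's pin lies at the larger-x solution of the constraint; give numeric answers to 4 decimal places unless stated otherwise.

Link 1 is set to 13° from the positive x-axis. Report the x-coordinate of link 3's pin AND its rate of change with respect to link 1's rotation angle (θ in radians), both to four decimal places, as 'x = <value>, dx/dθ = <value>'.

geometry: r = 17 mm, L = 129 mm, e = 5 mm
crank pin P = (r cos θ, r sin θ) = (16.564291, 3.824168)
h = r sin θ − e = 3.824168 − 5 = -1.175832
x = r cos θ + √(L² − h²) = 16.564291 + 128.994641 = 145.558932
dx/dθ = −r sin θ − h·r cos θ/√(L² − h²) (θ in radians; h = -1.175832) = -3.673179

x = 145.5589, dx/dθ = -3.6732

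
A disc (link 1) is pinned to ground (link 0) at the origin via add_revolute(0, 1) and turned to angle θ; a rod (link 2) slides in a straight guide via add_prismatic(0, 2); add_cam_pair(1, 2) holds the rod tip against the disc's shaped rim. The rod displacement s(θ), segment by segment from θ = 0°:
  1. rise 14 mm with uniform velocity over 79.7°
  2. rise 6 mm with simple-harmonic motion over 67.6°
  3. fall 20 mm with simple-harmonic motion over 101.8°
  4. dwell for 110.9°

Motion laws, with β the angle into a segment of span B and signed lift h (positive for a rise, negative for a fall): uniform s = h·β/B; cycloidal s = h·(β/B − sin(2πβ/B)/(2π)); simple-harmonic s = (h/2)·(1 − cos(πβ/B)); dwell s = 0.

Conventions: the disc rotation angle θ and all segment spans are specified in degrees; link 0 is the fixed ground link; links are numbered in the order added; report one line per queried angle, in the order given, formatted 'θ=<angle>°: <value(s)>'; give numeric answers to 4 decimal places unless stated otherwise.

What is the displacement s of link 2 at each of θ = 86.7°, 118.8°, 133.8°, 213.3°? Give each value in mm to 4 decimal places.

segment 1 (0° to 79.7°, uniform, h = 14) is passed completely: s = 0.0000 + (14) = 14.0000
θ = 86.7° falls in segment 2 (79.7° to 147.3°, simple-harmonic, h = 6): β = 86.7 − 79.7 = 7°, B = 67.6°; Δs = 6/2·(1 − cos(π·0.1036)) = 0.1573; s = 14.0000 + 0.1573 = 14.1573
θ = 118.8° falls in segment 2 (79.7° to 147.3°, simple-harmonic, h = 6): β = 118.8 − 79.7 = 39.1°, B = 67.6°; Δs = 6/2·(1 − cos(π·0.5784)) = 3.7315; s = 14.0000 + 3.7315 = 17.7315
θ = 133.8° falls in segment 2 (79.7° to 147.3°, simple-harmonic, h = 6): β = 133.8 − 79.7 = 54.1°, B = 67.6°; Δs = 6/2·(1 − cos(π·0.8003)) = 5.4287; s = 14.0000 + 5.4287 = 19.4287
segment 2 (79.7° to 147.3°, simple-harmonic, h = 6) is passed completely: s = 14.0000 + (6) = 20.0000
θ = 213.3° falls in segment 3 (147.3° to 249.1°, simple-harmonic, h = -20): β = 213.3 − 147.3 = 66°, B = 101.8°; Δs = -20/2·(1 − cos(π·0.6483)) = -14.4931; s = 20.0000 − 14.4931 = 5.5069

θ=86.7°: 14.1573
θ=118.8°: 17.7315
θ=133.8°: 19.4287
θ=213.3°: 5.5069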